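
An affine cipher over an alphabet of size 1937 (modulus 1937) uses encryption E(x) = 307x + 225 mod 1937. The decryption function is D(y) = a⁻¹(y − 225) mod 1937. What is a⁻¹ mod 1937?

265

Extended Euclidean algorithm:
1937 = 6*307 + 95
307 = 3*95 + 22
95 = 4*22 + 7
22 = 3*7 + 1
7 = 7*1 + 0
The gcd is 1. Working backward:
1 = 22 − 3·7
1 = −3·95 + 13·22
1 = 13·307 − 42·95
1 = −42·1937 + 265·307
So 307·265 ≡ 1 (mod 1937).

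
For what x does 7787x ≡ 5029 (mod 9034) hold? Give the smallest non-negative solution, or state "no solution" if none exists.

First find gcd(7787, 9034):
9034 = 1·7787 + 1247
7787 = 6·1247 + 305
1247 = 4·305 + 27
305 = 11·27 + 8
27 = 3·8 + 3
8 = 2·3 + 2
3 = 1·2 + 1
2 = 2·1 + 0
gcd = 1, so a unique solution mod 9034 exists.
Back-substitute for the Bézout coefficients:
1 = 3 − 2
1 = −8 + 3·3
1 = 3·27 − 10·8
1 = −10·305 + 113·27
1 = 113·1247 − 462·305
1 = −462·7787 + 2885·1247
1 = 2885·9034 − 3347·7787
So 7787·(-3347) ≡ 1 (mod 9034), giving 7787⁻¹ ≡ 5687.
x ≡ 7787⁻¹·5029 ≡ 5687·5029 ≡ 7313 (mod 9034).

7313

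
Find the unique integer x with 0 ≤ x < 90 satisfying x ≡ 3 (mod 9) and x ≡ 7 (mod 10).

Write x = 3 + 9·k. Then 9·k ≡ 7 − 3 ≡ 4 (mod 10).
Need 9⁻¹ mod 10. Extended Euclid on (10, 9):
10 = 1·9 + 1
9 = 9·1 + 0
Back-substitute:
1 = 10 − 9
9⁻¹ ≡ 9 (mod 10), so k ≡ 9·4 ≡ 6 (mod 10).
x = 3 + 9·6 = 57.

57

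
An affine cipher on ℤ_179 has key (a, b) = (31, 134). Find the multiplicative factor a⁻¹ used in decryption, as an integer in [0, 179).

52

gcd(179, 31) by repeated division:
179 = 5·31 + 24
31 = 1·24 + 7
24 = 3·7 + 3
7 = 2·3 + 1
3 = 3·1 + 0
The gcd is 1. Working backward:
1 = 7 − 2·3
1 = −2·24 + 7·7
1 = 7·31 − 9·24
1 = −9·179 + 52·31
So 31·52 ≡ 1 (mod 179).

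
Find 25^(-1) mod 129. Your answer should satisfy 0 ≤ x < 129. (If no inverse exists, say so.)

31

gcd(129, 25) by repeated division:
129 = 5×25 + 4
25 = 6×4 + 1
4 = 4×1 + 0
The gcd is 1. Working backward:
1 = 25 − 6·4
1 = −6·129 + 31·25
So 25·31 ≡ 1 (mod 129).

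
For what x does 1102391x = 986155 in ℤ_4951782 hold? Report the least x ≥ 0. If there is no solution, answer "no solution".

First find gcd(1102391, 4951782):
4951782 = 4·1102391 + 542218
1102391 = 2·542218 + 17955
542218 = 30·17955 + 3568
17955 = 5·3568 + 115
3568 = 31·115 + 3
115 = 38·3 + 1
3 = 3·1 + 0
gcd = 1, so a unique solution mod 4951782 exists.
Back-substitute for the Bézout coefficients:
1 = 115 − 38·3
1 = −38·3568 + 1179·115
1 = 1179·17955 − 5933·3568
1 = −5933·542218 + 179169·17955
1 = 179169·1102391 − 364271·542218
1 = −364271·4951782 + 1636253·1102391
So 1102391·(1636253) ≡ 1 (mod 4951782), giving 1102391⁻¹ ≡ 1636253.
x ≡ 1102391⁻¹·986155 ≡ 1636253·986155 ≡ 1491131 (mod 4951782).

1491131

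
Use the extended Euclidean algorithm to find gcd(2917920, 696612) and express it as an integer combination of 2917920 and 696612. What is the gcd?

Apply Euclid's algorithm to 2917920 and 696612:
2917920 = 4*696612 + 131472
696612 = 5*131472 + 39252
131472 = 3*39252 + 13716
39252 = 2*13716 + 11820
13716 = 1*11820 + 1896
11820 = 6*1896 + 444
1896 = 4*444 + 120
444 = 3*120 + 84
120 = 1*84 + 36
84 = 2*36 + 12
36 = 3*12 + 0
gcd(2917920, 696612) = 12.
Express as a combination:
12 = 84 − 2·36
12 = −2·120 + 3·84
12 = 3·444 − 11·120
12 = −11·1896 + 47·444
12 = 47·11820 − 293·1896
12 = −293·13716 + 340·11820
12 = 340·39252 − 973·13716
12 = −973·131472 + 3259·39252
12 = 3259·696612 − 17268·131472
12 = −17268·2917920 + 72331·696612
So 12 = (-17268)·2917920 + (72331)·696612.

12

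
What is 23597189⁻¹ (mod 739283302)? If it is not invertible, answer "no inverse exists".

74929179

Extended Euclidean algorithm:
739283302 = 31·23597189 + 7770443
23597189 = 3·7770443 + 285860
7770443 = 27·285860 + 52223
285860 = 5·52223 + 24745
52223 = 2·24745 + 2733
24745 = 9·2733 + 148
2733 = 18·148 + 69
148 = 2·69 + 10
69 = 6·10 + 9
10 = 1·9 + 1
9 = 9·1 + 0
The gcd is 1. Working backward:
1 = 10 − 9
1 = −69 + 7·10
1 = 7·148 − 15·69
1 = −15·2733 + 277·148
1 = 277·24745 − 2508·2733
1 = −2508·52223 + 5293·24745
1 = 5293·285860 − 28973·52223
1 = −28973·7770443 + 787564·285860
1 = 787564·23597189 − 2391665·7770443
1 = −2391665·739283302 + 74929179·23597189
So 23597189·74929179 ≡ 1 (mod 739283302).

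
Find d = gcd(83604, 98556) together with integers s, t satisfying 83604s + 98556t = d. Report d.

Apply Euclid's algorithm to 98556 and 83604:
98556 = 1*83604 + 14952
83604 = 5*14952 + 8844
14952 = 1*8844 + 6108
8844 = 1*6108 + 2736
6108 = 2*2736 + 636
2736 = 4*636 + 192
636 = 3*192 + 60
192 = 3*60 + 12
60 = 5*12 + 0
gcd(83604, 98556) = 12.
Working backward:
12 = 192 − 3·60
12 = −3·636 + 10·192
12 = 10·2736 − 43·636
12 = −43·6108 + 96·2736
12 = 96·8844 − 139·6108
12 = −139·14952 + 235·8844
12 = 235·83604 − 1314·14952
12 = −1314·98556 + 1549·83604
So 12 = (-1314)·98556 + (1549)·83604.

12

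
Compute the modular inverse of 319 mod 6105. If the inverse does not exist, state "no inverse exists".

Euclidean algorithm on 6105, 319:
6105 = 19×319 + 44
319 = 7×44 + 11
44 = 4×11 + 0
Since gcd = 11 > 1, 319 is not a unit mod 6105.

no inverse exists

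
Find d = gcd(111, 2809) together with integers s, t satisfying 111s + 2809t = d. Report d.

1

Euclidean algorithm:
2809 = 25×111 + 34
111 = 3×34 + 9
34 = 3×9 + 7
9 = 1×7 + 2
7 = 3×2 + 1
2 = 2×1 + 0
gcd(111, 2809) = 1.
Back-substituting:
1 = 7 − 3·2
1 = −3·9 + 4·7
1 = 4·34 − 15·9
1 = −15·111 + 49·34
1 = 49·2809 − 1240·111
So 1 = (49)·2809 + (-1240)·111.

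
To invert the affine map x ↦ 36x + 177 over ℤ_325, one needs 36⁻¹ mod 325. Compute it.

316

Extended Euclidean algorithm:
325 = 9×36 + 1
36 = 36×1 + 0
The gcd is 1. Working backward:
1 = 325 − 9·36
Hence 36⁻¹ ≡ -9 ≡ 316 (mod 325).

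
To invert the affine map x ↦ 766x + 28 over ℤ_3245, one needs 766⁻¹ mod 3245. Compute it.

Extended Euclidean algorithm:
3245 = 4×766 + 181
766 = 4×181 + 42
181 = 4×42 + 13
42 = 3×13 + 3
13 = 4×3 + 1
3 = 3×1 + 0
The gcd is 1. Working backward:
1 = 13 − 4·3
1 = −4·42 + 13·13
1 = 13·181 − 56·42
1 = −56·766 + 237·181
1 = 237·3245 − 1004·766
So 766·(-1004) ≡ 1 (mod 3245), and -1004 ≡ 2241 (mod 3245).

2241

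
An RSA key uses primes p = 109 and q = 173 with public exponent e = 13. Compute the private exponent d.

1429

φ(n) = (p−1)(q−1) = 108·172 = 18576.
Need d with 13·d ≡ 1 (mod 18576). Apply the extended Euclidean algorithm:
18576 = 1428*13 + 12
13 = 1*12 + 1
12 = 12*1 + 0
Back-substitute:
1 = 13 − 12
1 = −18576 + 1429·13
So 13·1429 ≡ 1 (mod 18576), hence d = 1429.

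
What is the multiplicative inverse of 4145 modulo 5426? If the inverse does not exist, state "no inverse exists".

1635

gcd(5426, 4145) by repeated division:
5426 = 1·4145 + 1281
4145 = 3·1281 + 302
1281 = 4·302 + 73
302 = 4·73 + 10
73 = 7·10 + 3
10 = 3·3 + 1
3 = 3·1 + 0
gcd = 1, so the inverse exists. Back-substitute:
1 = 10 − 3·3
1 = −3·73 + 22·10
1 = 22·302 − 91·73
1 = −91·1281 + 386·302
1 = 386·4145 − 1249·1281
1 = −1249·5426 + 1635·4145
So 4145·1635 ≡ 1 (mod 5426).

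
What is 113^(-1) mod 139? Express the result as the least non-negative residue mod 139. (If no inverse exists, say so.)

Apply the Euclidean algorithm to 139 and 113:
139 = 1*113 + 26
113 = 4*26 + 9
26 = 2*9 + 8
9 = 1*8 + 1
8 = 8*1 + 0
The gcd is 1. Working backward:
1 = 9 − 8
1 = −26 + 3·9
1 = 3·113 − 13·26
1 = −13·139 + 16·113
So 113·16 ≡ 1 (mod 139).

16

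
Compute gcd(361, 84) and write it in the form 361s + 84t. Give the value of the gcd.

Repeated division:
361 = 4×84 + 25
84 = 3×25 + 9
25 = 2×9 + 7
9 = 1×7 + 2
7 = 3×2 + 1
2 = 2×1 + 0
gcd(361, 84) = 1.
Working backward:
1 = 7 − 3·2
1 = −3·9 + 4·7
1 = 4·25 − 11·9
1 = −11·84 + 37·25
1 = 37·361 − 159·84
So 1 = (37)·361 + (-159)·84.

1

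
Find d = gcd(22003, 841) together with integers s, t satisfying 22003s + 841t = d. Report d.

1

Euclidean algorithm:
22003 = 26×841 + 137
841 = 6×137 + 19
137 = 7×19 + 4
19 = 4×4 + 3
4 = 1×3 + 1
3 = 3×1 + 0
gcd(22003, 841) = 1.
Express as a combination:
1 = 4 − 3
1 = −19 + 5·4
1 = 5·137 − 36·19
1 = −36·841 + 221·137
1 = 221·22003 − 5782·841
So 1 = (221)·22003 + (-5782)·841.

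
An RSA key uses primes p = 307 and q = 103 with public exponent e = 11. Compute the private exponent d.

φ(n) = (p−1)(q−1) = 306·102 = 31212.
Need d with 11·d ≡ 1 (mod 31212). Apply the extended Euclidean algorithm:
31212 = 2837*11 + 5
11 = 2*5 + 1
5 = 5*1 + 0
Back-substitute:
1 = 11 − 2·5
1 = −2·31212 + 5675·11
So 11·5675 ≡ 1 (mod 31212), hence d = 5675.

5675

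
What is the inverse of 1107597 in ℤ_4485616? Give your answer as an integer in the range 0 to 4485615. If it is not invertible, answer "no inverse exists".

Run Euclid on (4485616, 1107597):
4485616 = 4×1107597 + 55228
1107597 = 20×55228 + 3037
55228 = 18×3037 + 562
3037 = 5×562 + 227
562 = 2×227 + 108
227 = 2×108 + 11
108 = 9×11 + 9
11 = 1×9 + 2
9 = 4×2 + 1
2 = 2×1 + 0
The gcd is 1. Working backward:
1 = 9 − 4·2
1 = −4·11 + 5·9
1 = 5·108 − 49·11
1 = −49·227 + 103·108
1 = 103·562 − 255·227
1 = −255·3037 + 1378·562
1 = 1378·55228 − 25059·3037
1 = −25059·1107597 + 502558·55228
1 = 502558·4485616 − 2035291·1107597
Thus 1107597·(-2035291) ≡ 1 (mod 4485616); reducing, -2035291 mod 4485616 = 2450325.

2450325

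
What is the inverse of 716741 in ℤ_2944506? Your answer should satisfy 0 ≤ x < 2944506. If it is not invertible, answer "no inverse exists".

1277831

Extended Euclidean algorithm:
2944506 = 4·716741 + 77542
716741 = 9·77542 + 18863
77542 = 4·18863 + 2090
18863 = 9·2090 + 53
2090 = 39·53 + 23
53 = 2·23 + 7
23 = 3·7 + 2
7 = 3·2 + 1
2 = 2·1 + 0
The gcd is 1. Working backward:
1 = 7 − 3·2
1 = −3·23 + 10·7
1 = 10·53 − 23·23
1 = −23·2090 + 907·53
1 = 907·18863 − 8186·2090
1 = −8186·77542 + 33651·18863
1 = 33651·716741 − 311045·77542
1 = −311045·2944506 + 1277831·716741
So 716741·1277831 ≡ 1 (mod 2944506).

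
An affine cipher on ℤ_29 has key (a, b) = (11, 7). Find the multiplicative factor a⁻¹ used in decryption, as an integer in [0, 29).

8

Extended Euclidean algorithm:
29 = 2×11 + 7
11 = 1×7 + 4
7 = 1×4 + 3
4 = 1×3 + 1
3 = 3×1 + 0
The gcd is 1. Working backward:
1 = 4 − 3
1 = −7 + 2·4
1 = 2·11 − 3·7
1 = −3·29 + 8·11
So 11·8 ≡ 1 (mod 29).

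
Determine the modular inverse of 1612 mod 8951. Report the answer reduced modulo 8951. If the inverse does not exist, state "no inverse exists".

7424

Run Euclid on (8951, 1612):
8951 = 5·1612 + 891
1612 = 1·891 + 721
891 = 1·721 + 170
721 = 4·170 + 41
170 = 4·41 + 6
41 = 6·6 + 5
6 = 1·5 + 1
5 = 5·1 + 0
gcd = 1, so the inverse exists. Back-substitute:
1 = 6 − 5
1 = −41 + 7·6
1 = 7·170 − 29·41
1 = −29·721 + 123·170
1 = 123·891 − 152·721
1 = −152·1612 + 275·891
1 = 275·8951 − 1527·1612
Thus 1612·(-1527) ≡ 1 (mod 8951); reducing, -1527 mod 8951 = 7424.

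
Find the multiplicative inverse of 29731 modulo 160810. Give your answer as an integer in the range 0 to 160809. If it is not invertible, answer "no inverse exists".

no inverse exists

Compute gcd(29731, 160810):
160810 = 5×29731 + 12155
29731 = 2×12155 + 5421
12155 = 2×5421 + 1313
5421 = 4×1313 + 169
1313 = 7×169 + 130
169 = 1×130 + 39
130 = 3×39 + 13
39 = 3×13 + 0
The gcd is 13, not 1, hence no inverse exists.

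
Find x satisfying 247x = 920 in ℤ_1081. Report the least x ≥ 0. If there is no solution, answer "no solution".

First find gcd(247, 1081):
1081 = 4·247 + 93
247 = 2·93 + 61
93 = 1·61 + 32
61 = 1·32 + 29
32 = 1·29 + 3
29 = 9·3 + 2
3 = 1·2 + 1
2 = 2·1 + 0
gcd = 1, so a unique solution mod 1081 exists.
Back-substitute for the Bézout coefficients:
1 = 3 − 2
1 = −29 + 10·3
1 = 10·32 − 11·29
1 = −11·61 + 21·32
1 = 21·93 − 32·61
1 = −32·247 + 85·93
1 = 85·1081 − 372·247
So 247·(-372) ≡ 1 (mod 1081), giving 247⁻¹ ≡ 709.
x ≡ 247⁻¹·920 ≡ 709·920 ≡ 437 (mod 1081).

437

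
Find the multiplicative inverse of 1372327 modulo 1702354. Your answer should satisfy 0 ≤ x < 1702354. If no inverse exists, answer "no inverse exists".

gcd(1702354, 1372327) by repeated division:
1702354 = 1×1372327 + 330027
1372327 = 4×330027 + 52219
330027 = 6×52219 + 16713
52219 = 3×16713 + 2080
16713 = 8×2080 + 73
2080 = 28×73 + 36
73 = 2×36 + 1
36 = 36×1 + 0
The gcd is 1. Working backward:
1 = 73 − 2·36
1 = −2·2080 + 57·73
1 = 57·16713 − 458·2080
1 = −458·52219 + 1431·16713
1 = 1431·330027 − 9044·52219
1 = −9044·1372327 + 37607·330027
1 = 37607·1702354 − 46651·1372327
Hence 1372327⁻¹ ≡ -46651 ≡ 1655703 (mod 1702354).

1655703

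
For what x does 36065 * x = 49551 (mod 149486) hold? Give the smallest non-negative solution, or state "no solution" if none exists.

116925

First find gcd(36065, 149486):
149486 = 4×36065 + 5226
36065 = 6×5226 + 4709
5226 = 1×4709 + 517
4709 = 9×517 + 56
517 = 9×56 + 13
56 = 4×13 + 4
13 = 3×4 + 1
4 = 4×1 + 0
gcd = 1, so a unique solution mod 149486 exists.
Back-substitute for the Bézout coefficients:
1 = 13 − 3·4
1 = −3·56 + 13·13
1 = 13·517 − 120·56
1 = −120·4709 + 1093·517
1 = 1093·5226 − 1213·4709
1 = −1213·36065 + 8371·5226
1 = 8371·149486 − 34697·36065
So 36065·(-34697) ≡ 1 (mod 149486), giving 36065⁻¹ ≡ 114789.
x ≡ 36065⁻¹·49551 ≡ 114789·49551 ≡ 116925 (mod 149486).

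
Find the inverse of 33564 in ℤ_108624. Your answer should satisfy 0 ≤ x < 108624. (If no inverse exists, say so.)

no inverse exists

Compute gcd(33564, 108624):
108624 = 3·33564 + 7932
33564 = 4·7932 + 1836
7932 = 4·1836 + 588
1836 = 3·588 + 72
588 = 8·72 + 12
72 = 6·12 + 0
gcd(33564, 108624) = 12 ≠ 1, so 33564 has no multiplicative inverse modulo 108624.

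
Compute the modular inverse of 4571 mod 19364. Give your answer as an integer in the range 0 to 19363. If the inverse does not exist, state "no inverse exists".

10955

Extended Euclidean algorithm:
19364 = 4*4571 + 1080
4571 = 4*1080 + 251
1080 = 4*251 + 76
251 = 3*76 + 23
76 = 3*23 + 7
23 = 3*7 + 2
7 = 3*2 + 1
2 = 2*1 + 0
The gcd is 1. Working backward:
1 = 7 − 3·2
1 = −3·23 + 10·7
1 = 10·76 − 33·23
1 = −33·251 + 109·76
1 = 109·1080 − 469·251
1 = −469·4571 + 1985·1080
1 = 1985·19364 − 8409·4571
Thus 4571·(-8409) ≡ 1 (mod 19364); reducing, -8409 mod 19364 = 10955.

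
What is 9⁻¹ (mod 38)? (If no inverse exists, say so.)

Run Euclid on (38, 9):
38 = 4·9 + 2
9 = 4·2 + 1
2 = 2·1 + 0
The gcd is 1. Working backward:
1 = 9 − 4·2
1 = −4·38 + 17·9
So 9·17 ≡ 1 (mod 38).

17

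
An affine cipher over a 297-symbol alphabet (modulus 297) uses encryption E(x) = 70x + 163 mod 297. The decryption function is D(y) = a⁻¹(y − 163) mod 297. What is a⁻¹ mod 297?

Run Euclid on (297, 70):
297 = 4×70 + 17
70 = 4×17 + 2
17 = 8×2 + 1
2 = 2×1 + 0
gcd = 1, so the inverse exists. Back-substitute:
1 = 17 − 8·2
1 = −8·70 + 33·17
1 = 33·297 − 140·70
So 70·(-140) ≡ 1 (mod 297), and -140 ≡ 157 (mod 297).

157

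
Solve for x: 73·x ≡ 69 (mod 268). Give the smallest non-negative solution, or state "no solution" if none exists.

45

First find gcd(73, 268):
268 = 3×73 + 49
73 = 1×49 + 24
49 = 2×24 + 1
24 = 24×1 + 0
gcd = 1, so a unique solution mod 268 exists.
Back-substitute for the Bézout coefficients:
1 = 49 − 2·24
1 = −2·73 + 3·49
1 = 3·268 − 11·73
So 73·(-11) ≡ 1 (mod 268), giving 73⁻¹ ≡ 257.
x ≡ 73⁻¹·69 ≡ 257·69 ≡ 45 (mod 268).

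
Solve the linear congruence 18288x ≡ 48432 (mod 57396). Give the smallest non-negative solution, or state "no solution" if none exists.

668

First find gcd(18288, 57396):
57396 = 3×18288 + 2532
18288 = 7×2532 + 564
2532 = 4×564 + 276
564 = 2×276 + 12
276 = 23×12 + 0
gcd = 12 and 12 | 48432, so solutions exist. Divide through by 12: 1524x ≡ 4036 (mod 4783).
Now find 1524⁻¹ mod 4783:
4783 = 3·1524 + 211
1524 = 7·211 + 47
211 = 4·47 + 23
47 = 2·23 + 1
23 = 23·1 + 0
Back-substitute:
1 = 47 − 2·23
1 = −2·211 + 9·47
1 = 9·1524 − 65·211
1 = −65·4783 + 204·1524
So 1524⁻¹ ≡ 204 (mod 4783).
Then x ≡ 204·4036 ≡ 668 (mod 4783); the smallest non-negative solution is x = 668.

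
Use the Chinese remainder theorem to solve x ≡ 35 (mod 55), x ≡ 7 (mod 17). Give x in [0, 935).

Write x = 35 + 55·k. Then 55·k ≡ 7 − 35 ≡ 6 (mod 17).
Need 55⁻¹ mod 17. Extended Euclid on (17, 4):
17 = 4·4 + 1
4 = 4·1 + 0
Back-substitute:
1 = 17 − 4·4
55⁻¹ ≡ 13 (mod 17), so k ≡ 13·6 ≡ 10 (mod 17).
x = 35 + 55·10 = 585.

585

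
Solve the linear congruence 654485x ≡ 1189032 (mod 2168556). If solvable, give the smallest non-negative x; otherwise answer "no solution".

First find gcd(654485, 2168556):
2168556 = 3×654485 + 205101
654485 = 3×205101 + 39182
205101 = 5×39182 + 9191
39182 = 4×9191 + 2418
9191 = 3×2418 + 1937
2418 = 1×1937 + 481
1937 = 4×481 + 13
481 = 37×13 + 0
gcd = 13 and 13 | 1189032, so solutions exist. Divide through by 13: 50345x ≡ 91464 (mod 166812).
Now find 50345⁻¹ mod 166812:
166812 = 3×50345 + 15777
50345 = 3×15777 + 3014
15777 = 5×3014 + 707
3014 = 4×707 + 186
707 = 3×186 + 149
186 = 1×149 + 37
149 = 4×37 + 1
37 = 37×1 + 0
Back-substitute:
1 = 149 − 4·37
1 = −4·186 + 5·149
1 = 5·707 − 19·186
1 = −19·3014 + 81·707
1 = 81·15777 − 424·3014
1 = −424·50345 + 1353·15777
1 = 1353·166812 − 4483·50345
So 50345·(-4483) ≡ 1 (mod 166812), i.e. 50345⁻¹ ≡ 162329.
Then x ≡ 162329·91464 ≡ 157596 (mod 166812); the smallest non-negative solution is x = 157596.

157596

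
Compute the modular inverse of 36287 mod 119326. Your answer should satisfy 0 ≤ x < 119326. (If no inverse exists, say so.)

Run Euclid on (119326, 36287):
119326 = 3*36287 + 10465
36287 = 3*10465 + 4892
10465 = 2*4892 + 681
4892 = 7*681 + 125
681 = 5*125 + 56
125 = 2*56 + 13
56 = 4*13 + 4
13 = 3*4 + 1
4 = 4*1 + 0
gcd = 1, so the inverse exists. Back-substitute:
1 = 13 − 3·4
1 = −3·56 + 13·13
1 = 13·125 − 29·56
1 = −29·681 + 158·125
1 = 158·4892 − 1135·681
1 = −1135·10465 + 2428·4892
1 = 2428·36287 − 8419·10465
1 = −8419·119326 + 27685·36287
So 36287·27685 ≡ 1 (mod 119326).

27685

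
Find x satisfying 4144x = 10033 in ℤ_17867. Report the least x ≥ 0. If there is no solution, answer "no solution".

11096

First find gcd(4144, 17867):
17867 = 4·4144 + 1291
4144 = 3·1291 + 271
1291 = 4·271 + 207
271 = 1·207 + 64
207 = 3·64 + 15
64 = 4·15 + 4
15 = 3·4 + 3
4 = 1·3 + 1
3 = 3·1 + 0
gcd = 1, so a unique solution mod 17867 exists.
Back-substitute for the Bézout coefficients:
1 = 4 − 3
1 = −15 + 4·4
1 = 4·64 − 17·15
1 = −17·207 + 55·64
1 = 55·271 − 72·207
1 = −72·1291 + 343·271
1 = 343·4144 − 1101·1291
1 = −1101·17867 + 4747·4144
So 4144·(4747) ≡ 1 (mod 17867), giving 4144⁻¹ ≡ 4747.
x ≡ 4144⁻¹·10033 ≡ 4747·10033 ≡ 11096 (mod 17867).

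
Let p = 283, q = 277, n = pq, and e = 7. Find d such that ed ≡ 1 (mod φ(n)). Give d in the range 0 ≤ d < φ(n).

φ(n) = (p−1)(q−1) = 282·276 = 77832.
Need d with 7·d ≡ 1 (mod 77832). Apply the extended Euclidean algorithm:
77832 = 11118·7 + 6
7 = 1·6 + 1
6 = 6·1 + 0
Back-substitute:
1 = 7 − 6
1 = −77832 + 11119·7
So 7·11119 ≡ 1 (mod 77832), hence d = 11119.

11119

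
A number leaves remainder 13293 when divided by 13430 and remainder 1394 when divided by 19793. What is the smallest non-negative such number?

Write x = 13293 + 13430·k. Then 13430·k ≡ 1394 − 13293 ≡ 7894 (mod 19793).
Need 13430⁻¹ mod 19793. Extended Euclid on (19793, 13430):
19793 = 1·13430 + 6363
13430 = 2·6363 + 704
6363 = 9·704 + 27
704 = 26·27 + 2
27 = 13·2 + 1
2 = 2·1 + 0
Back-substitute:
1 = 27 − 13·2
1 = −13·704 + 339·27
1 = 339·6363 − 3064·704
1 = −3064·13430 + 6467·6363
1 = 6467·19793 − 9531·13430
13430⁻¹ ≡ 10262 (mod 19793), so k ≡ 10262·7894 ≡ 15272 (mod 19793).
x = 13293 + 13430·15272 = 205116253.

205116253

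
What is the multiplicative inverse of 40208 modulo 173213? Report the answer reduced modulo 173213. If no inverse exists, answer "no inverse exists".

168918

Extended Euclidean algorithm:
173213 = 4*40208 + 12381
40208 = 3*12381 + 3065
12381 = 4*3065 + 121
3065 = 25*121 + 40
121 = 3*40 + 1
40 = 40*1 + 0
Since gcd(40208, 173213) = 1, back-substitute to write 1 as a combination:
1 = 121 − 3·40
1 = −3·3065 + 76·121
1 = 76·12381 − 307·3065
1 = −307·40208 + 997·12381
1 = 997·173213 − 4295·40208
Thus 40208·(-4295) ≡ 1 (mod 173213); reducing, -4295 mod 173213 = 168918.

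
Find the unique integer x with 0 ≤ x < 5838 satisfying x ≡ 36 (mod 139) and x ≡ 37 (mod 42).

Write x = 36 + 139·k. Then 139·k ≡ 37 − 36 ≡ 1 (mod 42).
Need 139⁻¹ mod 42. Extended Euclid on (42, 13):
42 = 3·13 + 3
13 = 4·3 + 1
3 = 3·1 + 0
Back-substitute:
1 = 13 − 4·3
1 = −4·42 + 13·13
139⁻¹ ≡ 13 (mod 42), so k ≡ 13·1 ≡ 13 (mod 42).
x = 36 + 139·13 = 1843.

1843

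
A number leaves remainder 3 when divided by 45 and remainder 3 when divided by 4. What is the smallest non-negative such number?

3

Write x = 3 + 45·k. Then 45·k ≡ 3 − 3 ≡ 0 (mod 4).
Need 45⁻¹ mod 4. Extended Euclid on (4, 1):
4 = 4×1 + 0
45⁻¹ ≡ 1 (mod 4), so k ≡ 1·0 ≡ 0 (mod 4).
x = 3 + 45·0 = 3.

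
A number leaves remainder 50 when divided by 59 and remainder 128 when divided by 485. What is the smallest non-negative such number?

25833

Write x = 50 + 59·k. Then 59·k ≡ 128 − 50 ≡ 78 (mod 485).
Need 59⁻¹ mod 485. Extended Euclid on (485, 59):
485 = 8×59 + 13
59 = 4×13 + 7
13 = 1×7 + 6
7 = 1×6 + 1
6 = 6×1 + 0
Back-substitute:
1 = 7 − 6
1 = −13 + 2·7
1 = 2·59 − 9·13
1 = −9·485 + 74·59
59⁻¹ ≡ 74 (mod 485), so k ≡ 74·78 ≡ 437 (mod 485).
x = 50 + 59·437 = 25833.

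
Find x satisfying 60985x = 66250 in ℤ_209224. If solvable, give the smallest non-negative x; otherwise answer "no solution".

First find gcd(60985, 209224):
209224 = 3·60985 + 26269
60985 = 2·26269 + 8447
26269 = 3·8447 + 928
8447 = 9·928 + 95
928 = 9·95 + 73
95 = 1·73 + 22
73 = 3·22 + 7
22 = 3·7 + 1
7 = 7·1 + 0
gcd = 1, so a unique solution mod 209224 exists.
Back-substitute for the Bézout coefficients:
1 = 22 − 3·7
1 = −3·73 + 10·22
1 = 10·95 − 13·73
1 = −13·928 + 127·95
1 = 127·8447 − 1156·928
1 = −1156·26269 + 3595·8447
1 = 3595·60985 − 8346·26269
1 = −8346·209224 + 28633·60985
So 60985·(28633) ≡ 1 (mod 209224), giving 60985⁻¹ ≡ 28633.
x ≡ 60985⁻¹·66250 ≡ 28633·66250 ≡ 111466 (mod 209224).

111466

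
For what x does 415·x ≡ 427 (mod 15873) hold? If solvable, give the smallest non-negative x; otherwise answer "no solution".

First find gcd(415, 15873):
15873 = 38*415 + 103
415 = 4*103 + 3
103 = 34*3 + 1
3 = 3*1 + 0
gcd = 1, so a unique solution mod 15873 exists.
Back-substitute for the Bézout coefficients:
1 = 103 − 34·3
1 = −34·415 + 137·103
1 = 137·15873 − 5240·415
So 415·(-5240) ≡ 1 (mod 15873), giving 415⁻¹ ≡ 10633.
x ≡ 415⁻¹·427 ≡ 10633·427 ≡ 613 (mod 15873).

613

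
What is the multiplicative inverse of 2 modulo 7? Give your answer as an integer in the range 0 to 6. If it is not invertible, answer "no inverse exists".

4

Apply the Euclidean algorithm to 7 and 2:
7 = 3*2 + 1
2 = 2*1 + 0
Since gcd(2, 7) = 1, back-substitute to write 1 as a combination:
1 = 7 − 3·2
Thus 2·(-3) ≡ 1 (mod 7); reducing, -3 mod 7 = 4.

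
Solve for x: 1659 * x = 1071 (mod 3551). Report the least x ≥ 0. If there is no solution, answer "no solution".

3237

First find gcd(1659, 3551):
3551 = 2·1659 + 233
1659 = 7·233 + 28
233 = 8·28 + 9
28 = 3·9 + 1
9 = 9·1 + 0
gcd = 1, so a unique solution mod 3551 exists.
Back-substitute for the Bézout coefficients:
1 = 28 − 3·9
1 = −3·233 + 25·28
1 = 25·1659 − 178·233
1 = −178·3551 + 381·1659
So 1659·(381) ≡ 1 (mod 3551), giving 1659⁻¹ ≡ 381.
x ≡ 1659⁻¹·1071 ≡ 381·1071 ≡ 3237 (mod 3551).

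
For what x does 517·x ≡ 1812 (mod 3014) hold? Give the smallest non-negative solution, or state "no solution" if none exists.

no solution

gcd(517, 3014):
3014 = 5×517 + 429
517 = 1×429 + 88
429 = 4×88 + 77
88 = 1×77 + 11
77 = 7×11 + 0
gcd = 11, but 11 ∤ 1812, so the congruence has no solution.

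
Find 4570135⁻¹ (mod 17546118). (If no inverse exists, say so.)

Run Euclid on (17546118, 4570135):
17546118 = 3*4570135 + 3835713
4570135 = 1*3835713 + 734422
3835713 = 5*734422 + 163603
734422 = 4*163603 + 80010
163603 = 2*80010 + 3583
80010 = 22*3583 + 1184
3583 = 3*1184 + 31
1184 = 38*31 + 6
31 = 5*6 + 1
6 = 6*1 + 0
The gcd is 1. Working backward:
1 = 31 − 5·6
1 = −5·1184 + 191·31
1 = 191·3583 − 578·1184
1 = −578·80010 + 12907·3583
1 = 12907·163603 − 26392·80010
1 = −26392·734422 + 118475·163603
1 = 118475·3835713 − 618767·734422
1 = −618767·4570135 + 737242·3835713
1 = 737242·17546118 − 2830493·4570135
So 4570135·(-2830493) ≡ 1 (mod 17546118), and -2830493 ≡ 14715625 (mod 17546118).

14715625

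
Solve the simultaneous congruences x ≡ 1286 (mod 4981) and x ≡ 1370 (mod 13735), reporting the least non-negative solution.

Write x = 1286 + 4981·k. Then 4981·k ≡ 1370 − 1286 ≡ 84 (mod 13735).
Need 4981⁻¹ mod 13735. Extended Euclid on (13735, 4981):
13735 = 2*4981 + 3773
4981 = 1*3773 + 1208
3773 = 3*1208 + 149
1208 = 8*149 + 16
149 = 9*16 + 5
16 = 3*5 + 1
5 = 5*1 + 0
Back-substitute:
1 = 16 − 3·5
1 = −3·149 + 28·16
1 = 28·1208 − 227·149
1 = −227·3773 + 709·1208
1 = 709·4981 − 936·3773
1 = −936·13735 + 2581·4981
4981⁻¹ ≡ 2581 (mod 13735), so k ≡ 2581·84 ≡ 10779 (mod 13735).
x = 1286 + 4981·10779 = 53691485.

53691485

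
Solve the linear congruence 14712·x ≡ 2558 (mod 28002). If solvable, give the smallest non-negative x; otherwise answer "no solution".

no solution

gcd(14712, 28002):
28002 = 1*14712 + 13290
14712 = 1*13290 + 1422
13290 = 9*1422 + 492
1422 = 2*492 + 438
492 = 1*438 + 54
438 = 8*54 + 6
54 = 9*6 + 0
gcd = 6, but 6 ∤ 2558, so the congruence has no solution.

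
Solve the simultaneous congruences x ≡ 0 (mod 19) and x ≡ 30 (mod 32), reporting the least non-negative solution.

Write x = 0 + 19·k. Then 19·k ≡ 30 − 0 ≡ 30 (mod 32).
Need 19⁻¹ mod 32. Extended Euclid on (32, 19):
32 = 1×19 + 13
19 = 1×13 + 6
13 = 2×6 + 1
6 = 6×1 + 0
Back-substitute:
1 = 13 − 2·6
1 = −2·19 + 3·13
1 = 3·32 − 5·19
19⁻¹ ≡ 27 (mod 32), so k ≡ 27·30 ≡ 10 (mod 32).
x = 0 + 19·10 = 190.

190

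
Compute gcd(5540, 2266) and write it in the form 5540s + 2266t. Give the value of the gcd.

Euclidean algorithm:
5540 = 2*2266 + 1008
2266 = 2*1008 + 250
1008 = 4*250 + 8
250 = 31*8 + 2
8 = 4*2 + 0
gcd(5540, 2266) = 2.
Express as a combination:
2 = 250 − 31·8
2 = −31·1008 + 125·250
2 = 125·2266 − 281·1008
2 = −281·5540 + 687·2266
So 2 = (-281)·5540 + (687)·2266.

2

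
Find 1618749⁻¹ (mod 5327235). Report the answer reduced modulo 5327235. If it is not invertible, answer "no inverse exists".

no inverse exists

Euclidean algorithm on 5327235, 1618749:
5327235 = 3·1618749 + 470988
1618749 = 3·470988 + 205785
470988 = 2·205785 + 59418
205785 = 3·59418 + 27531
59418 = 2·27531 + 4356
27531 = 6·4356 + 1395
4356 = 3·1395 + 171
1395 = 8·171 + 27
171 = 6·27 + 9
27 = 3·9 + 0
Since gcd = 9 > 1, 1618749 is not a unit mod 5327235.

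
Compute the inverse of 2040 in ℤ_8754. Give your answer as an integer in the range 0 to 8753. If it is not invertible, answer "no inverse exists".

Compute gcd(2040, 8754):
8754 = 4×2040 + 594
2040 = 3×594 + 258
594 = 2×258 + 78
258 = 3×78 + 24
78 = 3×24 + 6
24 = 4×6 + 0
gcd(2040, 8754) = 6 ≠ 1, so 2040 has no multiplicative inverse modulo 8754.

no inverse exists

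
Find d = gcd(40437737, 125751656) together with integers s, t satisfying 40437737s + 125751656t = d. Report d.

Apply Euclid's algorithm to 125751656 and 40437737:
125751656 = 3×40437737 + 4438445
40437737 = 9×4438445 + 491732
4438445 = 9×491732 + 12857
491732 = 38×12857 + 3166
12857 = 4×3166 + 193
3166 = 16×193 + 78
193 = 2×78 + 37
78 = 2×37 + 4
37 = 9×4 + 1
4 = 4×1 + 0
gcd(40437737, 125751656) = 1.
Express as a combination:
1 = 37 − 9·4
1 = −9·78 + 19·37
1 = 19·193 − 47·78
1 = −47·3166 + 771·193
1 = 771·12857 − 3131·3166
1 = −3131·491732 + 119749·12857
1 = 119749·4438445 − 1080872·491732
1 = −1080872·40437737 + 9847597·4438445
1 = 9847597·125751656 − 30623663·40437737
So 1 = (9847597)·125751656 + (-30623663)·40437737.

1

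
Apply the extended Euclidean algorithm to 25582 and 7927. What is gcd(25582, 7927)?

Apply Euclid's algorithm to 25582 and 7927:
25582 = 3×7927 + 1801
7927 = 4×1801 + 723
1801 = 2×723 + 355
723 = 2×355 + 13
355 = 27×13 + 4
13 = 3×4 + 1
4 = 4×1 + 0
gcd(25582, 7927) = 1.
Working backward:
1 = 13 − 3·4
1 = −3·355 + 82·13
1 = 82·723 − 167·355
1 = −167·1801 + 416·723
1 = 416·7927 − 1831·1801
1 = −1831·25582 + 5909·7927
So 1 = (-1831)·25582 + (5909)·7927.

1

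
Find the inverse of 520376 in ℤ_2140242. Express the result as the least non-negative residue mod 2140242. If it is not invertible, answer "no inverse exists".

no inverse exists

Compute gcd(520376, 2140242):
2140242 = 4×520376 + 58738
520376 = 8×58738 + 50472
58738 = 1×50472 + 8266
50472 = 6×8266 + 876
8266 = 9×876 + 382
876 = 2×382 + 112
382 = 3×112 + 46
112 = 2×46 + 20
46 = 2×20 + 6
20 = 3×6 + 2
6 = 3×2 + 0
The gcd is 2, not 1, hence no inverse exists.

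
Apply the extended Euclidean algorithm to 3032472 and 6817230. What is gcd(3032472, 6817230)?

6

Euclidean algorithm:
6817230 = 2*3032472 + 752286
3032472 = 4*752286 + 23328
752286 = 32*23328 + 5790
23328 = 4*5790 + 168
5790 = 34*168 + 78
168 = 2*78 + 12
78 = 6*12 + 6
12 = 2*6 + 0
gcd(3032472, 6817230) = 6.
Express as a combination:
6 = 78 − 6·12
6 = −6·168 + 13·78
6 = 13·5790 − 448·168
6 = −448·23328 + 1805·5790
6 = 1805·752286 − 58208·23328
6 = −58208·3032472 + 234637·752286
6 = 234637·6817230 − 527482·3032472
So 6 = (234637)·6817230 + (-527482)·3032472.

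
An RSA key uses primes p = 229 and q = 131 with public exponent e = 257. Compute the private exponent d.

14993

φ(n) = (p−1)(q−1) = 228·130 = 29640.
Need d with 257·d ≡ 1 (mod 29640). Apply the extended Euclidean algorithm:
29640 = 115·257 + 85
257 = 3·85 + 2
85 = 42·2 + 1
2 = 2·1 + 0
Back-substitute:
1 = 85 − 42·2
1 = −42·257 + 127·85
1 = 127·29640 − 14647·257
So 257·(-14647) ≡ 1 (mod 29640), hence d ≡ -14647 ≡ 14993 (mod 29640).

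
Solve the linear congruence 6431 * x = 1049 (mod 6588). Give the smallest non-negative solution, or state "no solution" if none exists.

4735

First find gcd(6431, 6588):
6588 = 1·6431 + 157
6431 = 40·157 + 151
157 = 1·151 + 6
151 = 25·6 + 1
6 = 6·1 + 0
gcd = 1, so a unique solution mod 6588 exists.
Back-substitute for the Bézout coefficients:
1 = 151 − 25·6
1 = −25·157 + 26·151
1 = 26·6431 − 1065·157
1 = −1065·6588 + 1091·6431
So 6431·(1091) ≡ 1 (mod 6588), giving 6431⁻¹ ≡ 1091.
x ≡ 6431⁻¹·1049 ≡ 1091·1049 ≡ 4735 (mod 6588).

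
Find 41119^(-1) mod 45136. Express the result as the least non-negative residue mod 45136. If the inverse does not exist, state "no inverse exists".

Euclidean algorithm on 45136, 41119:
45136 = 1*41119 + 4017
41119 = 10*4017 + 949
4017 = 4*949 + 221
949 = 4*221 + 65
221 = 3*65 + 26
65 = 2*26 + 13
26 = 2*13 + 0
The gcd is 13, not 1, hence no inverse exists.

no inverse exists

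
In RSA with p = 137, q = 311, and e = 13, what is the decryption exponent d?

38917

φ(n) = (p−1)(q−1) = 136·310 = 42160.
Need d with 13·d ≡ 1 (mod 42160). Apply the extended Euclidean algorithm:
42160 = 3243*13 + 1
13 = 13*1 + 0
Back-substitute:
1 = 42160 − 3243·13
So 13·(-3243) ≡ 1 (mod 42160), hence d ≡ -3243 ≡ 38917 (mod 42160).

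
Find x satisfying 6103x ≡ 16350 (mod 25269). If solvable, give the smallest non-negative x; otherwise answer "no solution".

First find gcd(6103, 25269):
25269 = 4*6103 + 857
6103 = 7*857 + 104
857 = 8*104 + 25
104 = 4*25 + 4
25 = 6*4 + 1
4 = 4*1 + 0
gcd = 1, so a unique solution mod 25269 exists.
Back-substitute for the Bézout coefficients:
1 = 25 − 6·4
1 = −6·104 + 25·25
1 = 25·857 − 206·104
1 = −206·6103 + 1467·857
1 = 1467·25269 − 6074·6103
So 6103·(-6074) ≡ 1 (mod 25269), giving 6103⁻¹ ≡ 19195.
x ≡ 6103⁻¹·16350 ≡ 19195·16350 ≡ 22539 (mod 25269).

22539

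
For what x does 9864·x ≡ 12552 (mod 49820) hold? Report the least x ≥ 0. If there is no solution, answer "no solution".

1668

First find gcd(9864, 49820):
49820 = 5·9864 + 500
9864 = 19·500 + 364
500 = 1·364 + 136
364 = 2·136 + 92
136 = 1·92 + 44
92 = 2·44 + 4
44 = 11·4 + 0
gcd = 4 and 4 | 12552, so solutions exist. Divide through by 4: 2466x ≡ 3138 (mod 12455).
Now find 2466⁻¹ mod 12455:
12455 = 5·2466 + 125
2466 = 19·125 + 91
125 = 1·91 + 34
91 = 2·34 + 23
34 = 1·23 + 11
23 = 2·11 + 1
11 = 11·1 + 0
Back-substitute:
1 = 23 − 2·11
1 = −2·34 + 3·23
1 = 3·91 − 8·34
1 = −8·125 + 11·91
1 = 11·2466 − 217·125
1 = −217·12455 + 1096·2466
So 2466⁻¹ ≡ 1096 (mod 12455).
Then x ≡ 1096·3138 ≡ 1668 (mod 12455); the smallest non-negative solution is x = 1668.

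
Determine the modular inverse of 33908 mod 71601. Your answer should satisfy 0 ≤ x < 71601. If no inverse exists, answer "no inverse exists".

Apply the Euclidean algorithm to 71601 and 33908:
71601 = 2·33908 + 3785
33908 = 8·3785 + 3628
3785 = 1·3628 + 157
3628 = 23·157 + 17
157 = 9·17 + 4
17 = 4·4 + 1
4 = 4·1 + 0
gcd = 1, so the inverse exists. Back-substitute:
1 = 17 − 4·4
1 = −4·157 + 37·17
1 = 37·3628 − 855·157
1 = −855·3785 + 892·3628
1 = 892·33908 − 7991·3785
1 = −7991·71601 + 16874·33908
So 33908·16874 ≡ 1 (mod 71601).

16874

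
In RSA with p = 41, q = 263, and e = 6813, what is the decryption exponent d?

9957

φ(n) = (p−1)(q−1) = 40·262 = 10480.
Need d with 6813·d ≡ 1 (mod 10480). Apply the extended Euclidean algorithm:
10480 = 1×6813 + 3667
6813 = 1×3667 + 3146
3667 = 1×3146 + 521
3146 = 6×521 + 20
521 = 26×20 + 1
20 = 20×1 + 0
Back-substitute:
1 = 521 − 26·20
1 = −26·3146 + 157·521
1 = 157·3667 − 183·3146
1 = −183·6813 + 340·3667
1 = 340·10480 − 523·6813
So 6813·(-523) ≡ 1 (mod 10480), hence d ≡ -523 ≡ 9957 (mod 10480).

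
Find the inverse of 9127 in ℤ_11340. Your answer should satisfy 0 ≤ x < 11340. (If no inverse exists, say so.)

6103

Extended Euclidean algorithm:
11340 = 1×9127 + 2213
9127 = 4×2213 + 275
2213 = 8×275 + 13
275 = 21×13 + 2
13 = 6×2 + 1
2 = 2×1 + 0
Since gcd(9127, 11340) = 1, back-substitute to write 1 as a combination:
1 = 13 − 6·2
1 = −6·275 + 127·13
1 = 127·2213 − 1022·275
1 = −1022·9127 + 4215·2213
1 = 4215·11340 − 5237·9127
So 9127·(-5237) ≡ 1 (mod 11340), and -5237 ≡ 6103 (mod 11340).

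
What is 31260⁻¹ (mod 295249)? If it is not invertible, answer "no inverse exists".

Run Euclid on (295249, 31260):
295249 = 9×31260 + 13909
31260 = 2×13909 + 3442
13909 = 4×3442 + 141
3442 = 24×141 + 58
141 = 2×58 + 25
58 = 2×25 + 8
25 = 3×8 + 1
8 = 8×1 + 0
gcd = 1, so the inverse exists. Back-substitute:
1 = 25 − 3·8
1 = −3·58 + 7·25
1 = 7·141 − 17·58
1 = −17·3442 + 415·141
1 = 415·13909 − 1677·3442
1 = −1677·31260 + 3769·13909
1 = 3769·295249 − 35598·31260
Thus 31260·(-35598) ≡ 1 (mod 295249); reducing, -35598 mod 295249 = 259651.

259651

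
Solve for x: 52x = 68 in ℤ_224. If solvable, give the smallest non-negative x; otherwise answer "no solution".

First find gcd(52, 224):
224 = 4×52 + 16
52 = 3×16 + 4
16 = 4×4 + 0
gcd = 4 and 4 | 68, so solutions exist. Divide through by 4: 13x ≡ 17 (mod 56).
Now find 13⁻¹ mod 56:
56 = 4*13 + 4
13 = 3*4 + 1
4 = 4*1 + 0
Back-substitute:
1 = 13 − 3·4
1 = −3·56 + 13·13
So 13⁻¹ ≡ 13 (mod 56).
Then x ≡ 13·17 ≡ 53 (mod 56); the smallest non-negative solution is x = 53.

53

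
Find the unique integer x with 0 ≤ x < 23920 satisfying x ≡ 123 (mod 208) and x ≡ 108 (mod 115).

20923

Write x = 123 + 208·k. Then 208·k ≡ 108 − 123 ≡ 100 (mod 115).
Need 208⁻¹ mod 115. Extended Euclid on (115, 93):
115 = 1×93 + 22
93 = 4×22 + 5
22 = 4×5 + 2
5 = 2×2 + 1
2 = 2×1 + 0
Back-substitute:
1 = 5 − 2·2
1 = −2·22 + 9·5
1 = 9·93 − 38·22
1 = −38·115 + 47·93
208⁻¹ ≡ 47 (mod 115), so k ≡ 47·100 ≡ 100 (mod 115).
x = 123 + 208·100 = 20923.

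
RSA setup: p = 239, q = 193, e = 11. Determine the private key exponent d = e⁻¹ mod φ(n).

20771

φ(n) = (p−1)(q−1) = 238·192 = 45696.
Need d with 11·d ≡ 1 (mod 45696). Apply the extended Euclidean algorithm:
45696 = 4154*11 + 2
11 = 5*2 + 1
2 = 2*1 + 0
Back-substitute:
1 = 11 − 5·2
1 = −5·45696 + 20771·11
So 11·20771 ≡ 1 (mod 45696), hence d = 20771.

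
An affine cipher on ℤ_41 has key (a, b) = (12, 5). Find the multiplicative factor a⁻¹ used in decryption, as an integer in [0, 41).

Run Euclid on (41, 12):
41 = 3*12 + 5
12 = 2*5 + 2
5 = 2*2 + 1
2 = 2*1 + 0
gcd = 1, so the inverse exists. Back-substitute:
1 = 5 − 2·2
1 = −2·12 + 5·5
1 = 5·41 − 17·12
So 12·(-17) ≡ 1 (mod 41), and -17 ≡ 24 (mod 41).

24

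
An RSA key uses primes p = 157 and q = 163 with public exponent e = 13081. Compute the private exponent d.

16441

φ(n) = (p−1)(q−1) = 156·162 = 25272.
Need d with 13081·d ≡ 1 (mod 25272). Apply the extended Euclidean algorithm:
25272 = 1·13081 + 12191
13081 = 1·12191 + 890
12191 = 13·890 + 621
890 = 1·621 + 269
621 = 2·269 + 83
269 = 3·83 + 20
83 = 4·20 + 3
20 = 6·3 + 2
3 = 1·2 + 1
2 = 2·1 + 0
Back-substitute:
1 = 3 − 2
1 = −20 + 7·3
1 = 7·83 − 29·20
1 = −29·269 + 94·83
1 = 94·621 − 217·269
1 = −217·890 + 311·621
1 = 311·12191 − 4260·890
1 = −4260·13081 + 4571·12191
1 = 4571·25272 − 8831·13081
So 13081·(-8831) ≡ 1 (mod 25272), hence d ≡ -8831 ≡ 16441 (mod 25272).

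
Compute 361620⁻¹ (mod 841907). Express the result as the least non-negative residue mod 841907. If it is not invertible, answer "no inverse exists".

Extended Euclidean algorithm:
841907 = 2×361620 + 118667
361620 = 3×118667 + 5619
118667 = 21×5619 + 668
5619 = 8×668 + 275
668 = 2×275 + 118
275 = 2×118 + 39
118 = 3×39 + 1
39 = 39×1 + 0
gcd = 1, so the inverse exists. Back-substitute:
1 = 118 − 3·39
1 = −3·275 + 7·118
1 = 7·668 − 17·275
1 = −17·5619 + 143·668
1 = 143·118667 − 3020·5619
1 = −3020·361620 + 9203·118667
1 = 9203·841907 − 21426·361620
Hence 361620⁻¹ ≡ -21426 ≡ 820481 (mod 841907).

820481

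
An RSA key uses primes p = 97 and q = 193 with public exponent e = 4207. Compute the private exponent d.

9871

φ(n) = (p−1)(q−1) = 96·192 = 18432.
Need d with 4207·d ≡ 1 (mod 18432). Apply the extended Euclidean algorithm:
18432 = 4*4207 + 1604
4207 = 2*1604 + 999
1604 = 1*999 + 605
999 = 1*605 + 394
605 = 1*394 + 211
394 = 1*211 + 183
211 = 1*183 + 28
183 = 6*28 + 15
28 = 1*15 + 13
15 = 1*13 + 2
13 = 6*2 + 1
2 = 2*1 + 0
Back-substitute:
1 = 13 − 6·2
1 = −6·15 + 7·13
1 = 7·28 − 13·15
1 = −13·183 + 85·28
1 = 85·211 − 98·183
1 = −98·394 + 183·211
1 = 183·605 − 281·394
1 = −281·999 + 464·605
1 = 464·1604 − 745·999
1 = −745·4207 + 1954·1604
1 = 1954·18432 − 8561·4207
So 4207·(-8561) ≡ 1 (mod 18432), hence d ≡ -8561 ≡ 9871 (mod 18432).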